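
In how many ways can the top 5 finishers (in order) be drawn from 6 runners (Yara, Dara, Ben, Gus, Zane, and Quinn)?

720

This is an ordered selection of 5 from 6: P(6,5).
That gives 6 × 5 × 4 × 3 × 2 = 720.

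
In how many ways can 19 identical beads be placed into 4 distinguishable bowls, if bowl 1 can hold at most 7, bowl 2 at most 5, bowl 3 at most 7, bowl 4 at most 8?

153

Without the upper bounds there are C(22,3) = 1540 ways to split 19 among 4 bowls.
Subtract solutions that violate a single cap (substitute x_i' = x_i − (cap_i+1)): x_1 ≥ 8 gives C(14,3) = 364; x_2 ≥ 6 gives C(16,3) = 560; x_3 ≥ 8 gives C(14,3) = 364; x_4 ≥ 9 gives C(13,3) = 286. Together 1574.
Add back pairs where two caps are both exceeded: 56 + 20 + 10 + 56 + 35 + 10 = 187.
By inclusion–exclusion the count is 1540 − 1574 + 187 = 153.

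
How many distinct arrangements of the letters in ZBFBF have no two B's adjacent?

18

There are 5!/(2!·2!) = 30 arrangements of ZBFBF in total.
If the two B's are adjacent, glue them into one block, leaving 4 items to arrange: (4)!/(2!) = 12 ways.
Hence 30 − 12 = 18.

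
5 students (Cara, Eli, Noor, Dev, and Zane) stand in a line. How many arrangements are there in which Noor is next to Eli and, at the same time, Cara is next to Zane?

24

Treat {Noor,Eli} as one block (2 orders) and {Cara,Zane} as another (2 orders).
That leaves 3 units to arrange: 2 × 2 × 3! = 4 × 6 = 24.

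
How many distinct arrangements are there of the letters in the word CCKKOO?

Letter multiplicities in CCKKOO: C×2, K×2, O×2.
Dividing 6! = 720 by 2!·2!·2! = 8 for the repeated letters gives 90.

90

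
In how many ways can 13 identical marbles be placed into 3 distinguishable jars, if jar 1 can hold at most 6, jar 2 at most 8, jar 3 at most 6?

34

By stars and bars, unrestricted non-negative solutions to x_1+…+x_3 = 13 number C(13+2,2) = 105.
Subtract solutions that violate a single cap (substitute x_i' = x_i − (cap_i+1)): x_1 ≥ 7 gives C(8,2) = 28; x_2 ≥ 9 gives C(6,2) = 15; x_3 ≥ 7 gives C(8,2) = 28. Together 71.
No two caps can be exceeded simultaneously, so the pair terms are all 0.
By inclusion–exclusion the count is 105 − 71 + 0 = 34.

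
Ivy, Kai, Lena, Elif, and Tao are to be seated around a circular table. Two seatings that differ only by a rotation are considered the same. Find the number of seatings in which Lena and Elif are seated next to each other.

Glue Lena and Elif into a block (2 internal orders). Seating 4 units around a circle gives (3)! arrangements.
So 2 × (3)! = 2 × 6 = 12.

12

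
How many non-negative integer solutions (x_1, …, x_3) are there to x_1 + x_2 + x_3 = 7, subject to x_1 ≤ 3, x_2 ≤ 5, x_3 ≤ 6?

Without the upper bounds there are C(9,2) = 36 ways to split 7 among 3 variables.
Subtract solutions that violate a single cap (substitute x_i' = x_i − (cap_i+1)): x_1 ≥ 4 gives C(5,2) = 10; x_2 ≥ 6 gives C(3,2) = 3; x_3 ≥ 7 gives C(2,2) = 1. Together 14.
No two caps can be exceeded simultaneously, so the pair terms are all 0.
By inclusion–exclusion the count is 36 − 14 + 0 = 22.

22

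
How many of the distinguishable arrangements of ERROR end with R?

With the last slot taken by R, it remains to arrange the other 4 letters (EROR).
Those 4 letters have R appearing twice, giving (4)!/(2!) = 12.

12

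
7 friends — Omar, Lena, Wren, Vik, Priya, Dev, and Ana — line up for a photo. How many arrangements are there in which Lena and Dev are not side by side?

There are 7! = 5040 arrangements in all. If Lena and Dev are adjacent, merging them into one block gives 2·(6)! = 1440 arrangements.
Complementary counting: 5040 − 1440 = 3600.

3600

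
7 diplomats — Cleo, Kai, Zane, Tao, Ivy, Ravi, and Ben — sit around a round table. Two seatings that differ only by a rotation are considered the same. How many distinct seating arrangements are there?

Seat Cleo anywhere (absorbing the rotational symmetry), then permute the other 6: (6)! = 720.

720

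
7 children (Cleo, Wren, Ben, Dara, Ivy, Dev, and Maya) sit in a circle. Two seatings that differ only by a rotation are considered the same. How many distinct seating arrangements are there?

Seat Cleo anywhere (absorbing the rotational symmetry), then permute the other 6: (6)! = 720.

720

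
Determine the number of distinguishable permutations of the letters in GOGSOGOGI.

Letter multiplicities in GOGSOGOGI: G×4, I×1, O×3, S×1.
So there are 9! / (4!·3!) = 2520 distinguishable arrangements.

2520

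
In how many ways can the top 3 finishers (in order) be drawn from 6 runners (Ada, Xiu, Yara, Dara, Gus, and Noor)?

There are 6 choices for 1st place, 5 for 2nd, and 4 for 3rd.
That gives 6 × 5 × 4 = 120.

120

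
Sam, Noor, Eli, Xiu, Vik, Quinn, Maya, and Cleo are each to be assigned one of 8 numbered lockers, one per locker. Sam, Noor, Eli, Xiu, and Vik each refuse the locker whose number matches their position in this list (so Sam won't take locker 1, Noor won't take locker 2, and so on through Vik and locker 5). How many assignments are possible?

21234

Let Aᵢ (for 1 ≤ i ≤ 5) be the placements that put person i in their forbidden locker. Any j of these fix j positions, leaving (8−j)! ways to fill the rest, and there are C(5,j) ways to pick which j.
By inclusion–exclusion, the number of valid placements is Σ_{j=0}^{5} (−1)^j C(5,j)·(8−j)!.
Computing: 40320 − 25200 + 7200 − 1200 + 120 − 6 = 21234.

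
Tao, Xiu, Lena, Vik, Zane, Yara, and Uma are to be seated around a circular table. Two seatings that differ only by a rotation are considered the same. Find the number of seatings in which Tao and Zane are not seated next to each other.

All circular seatings of 7 people number (6)! = 720.
Those with Tao next to Zane: fuse the pair into one unit and seat 6 units around a circle — 2·(5)! = 240.
Subtracting, 720 − 240 = 480.

480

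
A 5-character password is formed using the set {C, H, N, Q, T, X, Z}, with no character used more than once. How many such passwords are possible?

With no repetition, fill the 5 characters in order: 7 choices, then 6, down to 3.
7 × 6 × 5 × 4 × 3 = 2520.

2520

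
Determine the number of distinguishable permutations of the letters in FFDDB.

Letter multiplicities in FFDDB: B×1, D×2, F×2.
So there are 5! / (2!·2!) = 30 distinguishable arrangements.

30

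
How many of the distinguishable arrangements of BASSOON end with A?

180

Fix A in the last position and arrange the remaining 6 letters.
Those 6 letters have O appearing twice and S appearing twice, giving (6)!/(2!·2!) = 180.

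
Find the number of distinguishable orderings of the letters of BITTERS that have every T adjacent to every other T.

720

Treat the 2 copies of T as a single block. The multiset to arrange is then {TT, B, E, I, R, S}, 6 items in all.
All 6 items are distinct, so there are (6)! = 720 arrangements.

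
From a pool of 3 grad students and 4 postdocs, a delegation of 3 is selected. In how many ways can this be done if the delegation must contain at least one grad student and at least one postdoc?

30

With no constraint there are C(7,3) = 35 possible selections.
Selections missing a whole group: no grad students → C(4,3) = 4; no postdocs → C(3,3) = 1.
Both groups omitted at once is impossible, so 35 − 5 = 30.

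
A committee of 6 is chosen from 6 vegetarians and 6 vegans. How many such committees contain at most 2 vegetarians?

Split by how many vegetarians are chosen (0 through 2).
Sum: C(6,0)·C(6,6) + C(6,1)·C(6,5) + C(6,2)·C(6,4) = 1 + 36 + 225 = 262.

262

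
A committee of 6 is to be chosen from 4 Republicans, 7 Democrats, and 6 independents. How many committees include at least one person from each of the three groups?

9996

With no constraint there are C(17,6) = 12376 possible selections.
Subtract selections that omit an entire group: no Republicans → C(13,6) = 1716; no Democrats → C(10,6) = 210; no independents → C(11,6) = 462.
Add back selections omitting two groups (i.e. drawn from a single group): C(4,6) + C(7,6) + C(6,6) = 8.
By inclusion–exclusion: 12376 − 2388 + 8 = 9996.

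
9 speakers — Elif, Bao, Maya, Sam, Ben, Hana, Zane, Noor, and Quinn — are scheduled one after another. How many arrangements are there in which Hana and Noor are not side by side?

282240

There are 9! = 362880 arrangements in all. If Hana and Noor are adjacent, merging them into one block gives 2·(8)! = 80640 arrangements.
So 362880 − 80640 = 282240 arrangements keep them apart.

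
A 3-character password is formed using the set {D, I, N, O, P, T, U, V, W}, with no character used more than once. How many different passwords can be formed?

Choose and order 3 of the 9 symbols: the first character has 9 options, the next 8, then 7.
9 × 8 × 7 = 504.

504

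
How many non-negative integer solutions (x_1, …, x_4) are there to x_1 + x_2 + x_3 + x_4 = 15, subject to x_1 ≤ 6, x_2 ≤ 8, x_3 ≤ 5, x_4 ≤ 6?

207

By stars and bars, unrestricted non-negative solutions to x_1+…+x_4 = 15 number C(15+3,3) = 816.
Subtract solutions that violate a single cap (substitute x_i' = x_i − (cap_i+1)): x_1 ≥ 7 gives C(11,3) = 165; x_2 ≥ 9 gives C(9,3) = 84; x_3 ≥ 6 gives C(12,3) = 220; x_4 ≥ 7 gives C(11,3) = 165. Together 634.
Add back pairs where two caps are both exceeded: 0 + 10 + 4 + 1 + 0 + 10 = 25.
By inclusion–exclusion the count is 816 − 634 + 25 = 207.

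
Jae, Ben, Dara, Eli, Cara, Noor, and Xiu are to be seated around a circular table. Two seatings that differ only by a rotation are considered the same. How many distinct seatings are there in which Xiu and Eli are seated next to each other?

240

Treat {Xiu, Eli} as one unit (2 internal orders) and seat the resulting 6 units around the table: (5)! circular arrangements.
So 2 × (5)! = 2 × 120 = 240.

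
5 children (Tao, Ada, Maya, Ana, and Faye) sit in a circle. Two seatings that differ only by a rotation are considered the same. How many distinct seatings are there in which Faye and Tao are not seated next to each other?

12

Without the restriction there are (4)! = 24 seatings.
Seatings with Faye beside Tao: treat them as a block with 2 internal orders, giving 2 × (3)! = 12.
Subtracting, 24 − 12 = 12.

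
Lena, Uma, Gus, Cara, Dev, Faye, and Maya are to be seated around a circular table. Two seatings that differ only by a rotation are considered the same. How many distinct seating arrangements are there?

Around a circle, 7 distinct people have 7!/7 = (6)! = 720 rotationally distinct seatings.

720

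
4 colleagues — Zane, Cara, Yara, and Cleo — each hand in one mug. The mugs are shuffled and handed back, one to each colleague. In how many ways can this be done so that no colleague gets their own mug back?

This is the derangement count D_4: permutations of 4 items with no fixed point.
By inclusion–exclusion this is Σ_{j=0}^{4} (−1)^j C(4,j)·(4−j)!.
Computing: 24 − 24 + 12 − 4 + 1 = 9.

9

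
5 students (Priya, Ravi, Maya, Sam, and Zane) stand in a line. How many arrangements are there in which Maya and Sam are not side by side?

72

There are 5! = 120 arrangements in all. If Maya and Sam are adjacent, merging them into one block gives 2·(4)! = 48 arrangements.
Complementary counting: 120 − 48 = 72.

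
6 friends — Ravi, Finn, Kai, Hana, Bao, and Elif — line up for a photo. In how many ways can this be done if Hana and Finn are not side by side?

480

There are 6! = 720 arrangements in all. If Hana and Finn are adjacent, merging them into one block gives 2·(5)! = 240 arrangements.
So 720 − 240 = 480 arrangements keep them apart.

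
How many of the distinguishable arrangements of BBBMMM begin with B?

With the first slot taken by B, it remains to arrange the other 5 letters (BBMMM).
Those 5 letters have B appearing twice and M appearing 3 times, giving (5)!/(3!·2!) = 10.

10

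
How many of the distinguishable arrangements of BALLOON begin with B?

180

With the first slot taken by B, it remains to arrange the other 6 letters (ALLOON).
Those 6 letters have L appearing twice and O appearing twice, giving (6)!/(2!·2!) = 180.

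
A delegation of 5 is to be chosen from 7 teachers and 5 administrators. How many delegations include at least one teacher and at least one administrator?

770

Unrestricted: C(12,5) = 792 ways to pick any 5 of the 12.
Selections missing a whole group: no teachers → C(5,5) = 1; no administrators → C(7,5) = 21.
Both groups omitted at once is impossible, so 792 − 22 = 770.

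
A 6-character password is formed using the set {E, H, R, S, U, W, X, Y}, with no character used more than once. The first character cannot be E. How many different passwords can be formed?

17640

The first character has 8−1 = 7 choices (anything except E).
The remaining 5 characters are filled from the other 7 symbols without repetition: 7 × 6 × 5 × 4 × 3 = 2520.
Total: 7 × 2520 = 17640.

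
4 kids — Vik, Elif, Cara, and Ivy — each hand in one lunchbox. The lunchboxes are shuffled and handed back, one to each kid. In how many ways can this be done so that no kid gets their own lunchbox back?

9

Count assignments avoiding every fixed point. For any j of the 4 kids fixed to their own lunchbox, the other 4−j can be arranged in (4−j)! ways.
By inclusion–exclusion this is Σ_{j=0}^{4} (−1)^j C(4,j)·(4−j)!.
Computing: 24 − 24 + 12 − 4 + 1 = 9.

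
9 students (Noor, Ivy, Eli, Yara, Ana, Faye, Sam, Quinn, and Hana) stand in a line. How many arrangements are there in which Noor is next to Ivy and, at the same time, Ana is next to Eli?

20160

Treat {Noor,Ivy} as one block (2 orders) and {Ana,Eli} as another (2 orders).
That leaves 7 units to arrange: 2 × 2 × 7! = 4 × 5040 = 20160.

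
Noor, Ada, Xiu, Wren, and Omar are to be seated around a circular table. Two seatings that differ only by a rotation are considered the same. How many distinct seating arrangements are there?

24

Fix one person's seat to break rotational symmetry; the remaining 4 people can be arranged in (4)! = 24 ways.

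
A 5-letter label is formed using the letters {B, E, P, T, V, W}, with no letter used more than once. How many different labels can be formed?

720

With no repetition, fill the 5 letters in order: 6 choices, then 5, down to 2.
That product is 6 × 5 × 4 × 3 × 2 = 720.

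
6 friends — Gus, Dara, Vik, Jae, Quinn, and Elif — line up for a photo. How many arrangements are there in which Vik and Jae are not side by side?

480

There are 6! = 720 arrangements in all. If Vik and Jae are adjacent, merging them into one block gives 2·(5)! = 240 arrangements.
Complementary counting: 720 − 240 = 480.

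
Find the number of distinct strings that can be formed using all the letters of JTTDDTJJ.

560

JTTDDTJJ has 8 letters with D appearing twice, J appearing 3 times, and T appearing 3 times.
Dividing 8! = 40320 by 3!·3!·2! = 72 for the repeated letters gives 560.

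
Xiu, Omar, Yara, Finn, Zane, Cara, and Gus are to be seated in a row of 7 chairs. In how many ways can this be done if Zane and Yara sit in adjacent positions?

1440

Place the 5 others and the Zane-Yara pair as 6 objects in a line; the pair has 2 internal arrangements.
That gives 2 × 6! = 2 × 720 = 1440.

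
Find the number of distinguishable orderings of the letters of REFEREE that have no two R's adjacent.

75

There are 7!/(4!·2!) = 105 arrangements of REFEREE in total.
If the two R's are adjacent, glue them into one block, leaving 6 items to arrange: (6)!/(4!) = 30 ways.
Hence 105 − 30 = 75.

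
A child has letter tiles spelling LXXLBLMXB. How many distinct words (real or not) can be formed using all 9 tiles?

LXXLBLMXB has 9 letters with B appearing twice, L appearing 3 times, and X appearing 3 times.
The number of distinct arrangements is 9!/(3!·3!·2!) = 362880/72 = 5040.

5040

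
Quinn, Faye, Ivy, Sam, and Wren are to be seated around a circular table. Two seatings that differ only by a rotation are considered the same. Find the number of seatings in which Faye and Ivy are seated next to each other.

12

Glue Faye and Ivy into a block (2 internal orders). Seating 4 units around a circle gives (3)! arrangements.
So 2 × (3)! = 2 × 6 = 12.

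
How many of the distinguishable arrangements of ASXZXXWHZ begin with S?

With the first slot taken by S, it remains to arrange the other 8 letters (AXZXXWHZ).
Those 8 letters have X appearing 3 times and Z appearing twice, giving (8)!/(3!·2!) = 3360.

3360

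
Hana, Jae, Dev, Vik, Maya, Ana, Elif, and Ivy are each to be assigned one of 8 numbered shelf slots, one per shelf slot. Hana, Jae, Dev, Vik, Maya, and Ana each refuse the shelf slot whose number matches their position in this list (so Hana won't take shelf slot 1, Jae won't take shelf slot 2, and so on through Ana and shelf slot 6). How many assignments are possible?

Let Aᵢ (for 1 ≤ i ≤ 6) be the placements that put person i in their forbidden shelf slot. Any j of these fix j positions, leaving (8−j)! ways to fill the rest, and there are C(6,j) ways to pick which j.
By inclusion–exclusion, the number of valid placements is Σ_{j=0}^{6} (−1)^j C(6,j)·(8−j)!.
Computing: 40320 − 30240 + 10800 − 2400 + 360 − 36 + 2 = 18806.

18806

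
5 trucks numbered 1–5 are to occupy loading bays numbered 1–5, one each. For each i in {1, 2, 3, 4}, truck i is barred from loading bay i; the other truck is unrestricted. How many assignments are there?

Let Aᵢ (for 1 ≤ i ≤ 4) be the placements that put truck i in its forbidden loading bay. Any j of these fix j positions, leaving (5−j)! ways to fill the rest, and there are C(4,j) ways to pick which j.
By inclusion–exclusion, the number of valid placements is Σ_{j=0}^{4} (−1)^j C(4,j)·(5−j)!.
Computing: 120 − 96 + 36 − 8 + 1 = 53.

53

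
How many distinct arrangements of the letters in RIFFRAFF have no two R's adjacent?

Total arrangements of RIFFRAFF: 8!/(4!·2!) = 840.
Arrangements with the R's together: treat RR as one letter, giving (7)!/(4!) = 210.
Subtracting, 840 − 210 = 630 arrangements keep the R's apart.

630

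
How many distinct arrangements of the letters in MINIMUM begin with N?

60

Fix N in the first position and arrange the remaining 6 letters.
Those 6 letters have I appearing twice and M appearing 3 times, giving (6)!/(3!·2!) = 60.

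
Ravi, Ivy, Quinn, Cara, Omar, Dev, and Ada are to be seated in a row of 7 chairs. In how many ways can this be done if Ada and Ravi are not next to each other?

3600

Of the 7! = 5040 arrangements, those with Ada and Ravi adjacent number 2 × 6! = 1440 (treat the pair as a block with 2 internal orders).
Complementary counting: 5040 − 1440 = 3600.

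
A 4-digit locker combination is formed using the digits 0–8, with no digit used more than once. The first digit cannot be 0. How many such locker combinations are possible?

2688

The first digit has 9−1 = 8 choices (anything except 0).
The remaining 3 digits are filled from the other 8 symbols without repetition: 8 × 7 × 6 = 336.
Total: 8 × 336 = 2688.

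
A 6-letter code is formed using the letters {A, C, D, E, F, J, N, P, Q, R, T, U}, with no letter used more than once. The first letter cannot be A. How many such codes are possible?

The first letter has 12−1 = 11 choices (anything except A).
The remaining 5 letters are filled from the other 11 symbols without repetition: 11 × 10 × 9 × 8 × 7 = 55440.
Total: 11 × 55440 = 609840.

609840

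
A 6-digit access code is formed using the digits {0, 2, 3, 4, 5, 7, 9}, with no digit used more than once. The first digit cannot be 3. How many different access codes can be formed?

The first digit has 7−1 = 6 choices (anything except 3).
The remaining 5 digits are filled from the other 6 symbols without repetition: 6 × 5 × 4 × 3 × 2 = 720.
Total: 6 × 720 = 4320.

4320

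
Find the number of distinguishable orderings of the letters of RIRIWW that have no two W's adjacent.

60

There are 6!/(2!·2!·2!) = 90 arrangements of RIRIWW in total.
If the two W's are adjacent, glue them into one block, leaving 5 items to arrange: (5)!/(2!·2!) = 30 ways.
Hence 90 − 30 = 60.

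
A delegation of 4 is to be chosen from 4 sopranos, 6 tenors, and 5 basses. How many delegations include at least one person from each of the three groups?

Unrestricted: C(15,4) = 1365 ways to pick any 4 of the 15.
Subtract selections that omit an entire group: no sopranos → C(11,4) = 330; no tenors → C(9,4) = 126; no basses → C(10,4) = 210.
Add back selections omitting two groups (i.e. drawn from a single group): C(4,4) + C(6,4) + C(5,4) = 21.
By inclusion–exclusion: 1365 − 666 + 21 = 720.

720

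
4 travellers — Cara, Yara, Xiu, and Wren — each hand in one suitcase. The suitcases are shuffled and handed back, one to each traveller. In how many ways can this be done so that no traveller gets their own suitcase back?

9

Count assignments avoiding every fixed point. For any j of the 4 travellers fixed to their own suitcase, the other 4−j can be arranged in (4−j)! ways.
By inclusion–exclusion this is Σ_{j=0}^{4} (−1)^j C(4,j)·(4−j)!.
Computing: 24 − 24 + 12 − 4 + 1 = 9.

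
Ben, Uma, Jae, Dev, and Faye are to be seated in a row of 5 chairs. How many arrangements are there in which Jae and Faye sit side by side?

Glue Jae and Faye into one block (2 internal orders), leaving 4 units to arrange in a row.
That gives 2 × 4! = 2 × 24 = 48.

48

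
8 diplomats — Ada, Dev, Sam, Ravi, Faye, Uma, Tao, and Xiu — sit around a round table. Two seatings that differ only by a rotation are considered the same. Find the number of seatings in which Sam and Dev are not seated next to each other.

3600

Without the restriction there are (7)! = 5040 seatings.
Seatings with Sam beside Dev: treat them as a block with 2 internal orders, giving 2 × (6)! = 1440.
Subtracting, 5040 − 1440 = 3600.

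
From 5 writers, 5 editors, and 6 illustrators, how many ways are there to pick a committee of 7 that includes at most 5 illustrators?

11430

Split by how many illustrators are chosen (0 through 5).
Sum: C(6,0)·C(10,7) + C(6,1)·C(10,6) + C(6,2)·C(10,5) + C(6,3)·C(10,4) + C(6,4)·C(10,3) + C(6,5)·C(10,2) = 120 + 1260 + 3780 + 4200 + 1800 + 270 = 11430.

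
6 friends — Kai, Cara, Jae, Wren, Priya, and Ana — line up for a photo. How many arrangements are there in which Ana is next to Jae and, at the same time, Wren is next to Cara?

96

Treat {Ana,Jae} as one block (2 orders) and {Wren,Cara} as another (2 orders).
That leaves 4 units to arrange: 2 × 2 × 4! = 4 × 24 = 96.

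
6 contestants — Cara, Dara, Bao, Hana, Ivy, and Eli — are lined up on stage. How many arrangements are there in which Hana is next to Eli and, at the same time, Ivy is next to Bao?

Treat {Hana,Eli} as one block (2 orders) and {Ivy,Bao} as another (2 orders).
That leaves 4 units to arrange: 2 × 2 × 4! = 4 × 24 = 96.

96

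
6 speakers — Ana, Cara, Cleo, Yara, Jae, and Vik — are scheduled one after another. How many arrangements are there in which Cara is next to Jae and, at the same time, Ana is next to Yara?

96

Treat {Cara,Jae} as one block (2 orders) and {Ana,Yara} as another (2 orders).
That leaves 4 units to arrange: 2 × 2 × 4! = 4 × 24 = 96.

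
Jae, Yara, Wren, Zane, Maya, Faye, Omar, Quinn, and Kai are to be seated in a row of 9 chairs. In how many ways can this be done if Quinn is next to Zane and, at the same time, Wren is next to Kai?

Treat {Quinn,Zane} as one block (2 orders) and {Wren,Kai} as another (2 orders).
That leaves 7 units to arrange: 2 × 2 × 7! = 4 × 5040 = 20160.

20160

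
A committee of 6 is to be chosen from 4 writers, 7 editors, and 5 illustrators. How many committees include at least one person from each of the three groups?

Unrestricted: C(16,6) = 8008 ways to pick any 6 of the 16.
Selections missing a whole group: no writers → C(12,6) = 924; no editors → C(9,6) = 84; no illustrators → C(11,6) = 462.
Add back selections omitting two groups (i.e. drawn from a single group): C(4,6) + C(7,6) + C(5,6) = 7.
By inclusion–exclusion: 8008 − 1470 + 7 = 6545.

6545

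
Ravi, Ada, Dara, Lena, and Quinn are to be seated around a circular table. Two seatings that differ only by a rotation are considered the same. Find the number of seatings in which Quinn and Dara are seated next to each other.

Glue Quinn and Dara into a block (2 internal orders). Seating 4 units around a circle gives (3)! arrangements.
So 2 × (3)! = 2 × 6 = 12.

12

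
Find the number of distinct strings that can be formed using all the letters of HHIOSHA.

840

HHIOSHA has 7 letters with H appearing 3 times.
Dividing 7! = 5040 by 3! = 6 for the repeated letters gives 840.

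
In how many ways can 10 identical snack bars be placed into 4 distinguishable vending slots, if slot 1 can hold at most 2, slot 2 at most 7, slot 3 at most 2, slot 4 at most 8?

Ignoring the caps, the number of non-negative solutions to x_1+…+x_4 = 10 is C(13,3) = 286.
Subtract solutions that violate a single cap (substitute x_i' = x_i − (cap_i+1)): x_1 ≥ 3 gives C(10,3) = 120; x_2 ≥ 8 gives C(5,3) = 10; x_3 ≥ 3 gives C(10,3) = 120; x_4 ≥ 9 gives C(4,3) = 4. Together 254.
Add back pairs where two caps are both exceeded: 0 + 35 + 0 + 0 + 0 + 0 = 35.
By inclusion–exclusion the count is 286 − 254 + 35 = 67.

67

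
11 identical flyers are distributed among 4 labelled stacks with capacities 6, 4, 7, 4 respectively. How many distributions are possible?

Ignoring the caps, the number of non-negative solutions to x_1+…+x_4 = 11 is C(14,3) = 364.
Subtract solutions that violate a single cap (substitute x_i' = x_i − (cap_i+1)): x_1 ≥ 7 gives C(7,3) = 35; x_2 ≥ 5 gives C(9,3) = 84; x_3 ≥ 8 gives C(6,3) = 20; x_4 ≥ 5 gives C(9,3) = 84. Together 223.
Add back pairs where two caps are both exceeded: 0 + 0 + 0 + 0 + 4 + 0 = 4.
By inclusion–exclusion the count is 364 − 223 + 4 = 145.

145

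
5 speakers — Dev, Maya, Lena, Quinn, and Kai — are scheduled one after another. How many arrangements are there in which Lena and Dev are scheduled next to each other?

Place the 3 others and the Lena-Dev pair as 4 objects in a line; the pair has 2 internal arrangements.
That gives 2 × 4! = 2 × 24 = 48.

48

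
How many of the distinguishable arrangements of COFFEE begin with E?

60

With the first slot taken by E, it remains to arrange the other 5 letters (COFFE).
Those 5 letters have F appearing twice, giving (5)!/(2!) = 60.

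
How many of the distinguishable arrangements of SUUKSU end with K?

Fix K in the last position and arrange the remaining 5 letters.
Those 5 letters have S appearing twice and U appearing 3 times, giving (5)!/(3!·2!) = 10.

10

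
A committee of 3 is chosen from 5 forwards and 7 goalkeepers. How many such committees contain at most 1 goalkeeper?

80

Split by how many goalkeepers are chosen (0 through 1).
Sum: C(7,0)·C(5,3) + C(7,1)·C(5,2) = 10 + 70 = 80.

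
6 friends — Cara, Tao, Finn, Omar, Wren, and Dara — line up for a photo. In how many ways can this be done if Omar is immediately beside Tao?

Place the 4 others and the Omar-Tao pair as 5 objects in a line; the pair has 2 internal arrangements.
So the count is 2·(5)! = 240.

240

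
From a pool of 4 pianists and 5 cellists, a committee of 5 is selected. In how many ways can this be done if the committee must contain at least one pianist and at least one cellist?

With no constraint there are C(9,5) = 126 possible selections.
Selections missing a whole group: no pianists → C(5,5) = 1; no cellists → C(4,5) = 0.
Both groups omitted at once is impossible, so 126 − 1 = 125.

125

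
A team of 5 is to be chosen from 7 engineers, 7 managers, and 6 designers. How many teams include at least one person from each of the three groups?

10976

Total 5-person selections from all 20: C(20,5) = 15504.
Subtract selections that omit an entire group: no engineers → C(13,5) = 1287; no managers → C(13,5) = 1287; no designers → C(14,5) = 2002.
Add back selections omitting two groups (i.e. drawn from a single group): C(7,5) + C(7,5) + C(6,5) = 48.
By inclusion–exclusion: 15504 − 4576 + 48 = 10976.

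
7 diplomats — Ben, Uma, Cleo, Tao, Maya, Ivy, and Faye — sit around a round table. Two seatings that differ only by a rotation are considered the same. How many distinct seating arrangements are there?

Fix one person's seat to break rotational symmetry; the remaining 6 people can be arranged in (6)! = 720 ways.

720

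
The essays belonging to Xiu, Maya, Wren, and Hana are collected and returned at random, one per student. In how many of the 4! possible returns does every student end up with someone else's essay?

Let Aᵢ be the assignments in which student i gets their own essay. We want the size of the complement of A₁∪…∪A_4.
By inclusion–exclusion this is Σ_{j=0}^{4} (−1)^j C(4,j)·(4−j)!.
Computing: 24 − 24 + 12 − 4 + 1 = 9.

9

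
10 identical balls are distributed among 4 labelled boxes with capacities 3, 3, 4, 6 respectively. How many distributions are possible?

60

Without the upper bounds there are C(13,3) = 286 ways to split 10 among 4 boxes.
Subtract solutions that violate a single cap (substitute x_i' = x_i − (cap_i+1)): x_1 ≥ 4 gives C(9,3) = 84; x_2 ≥ 4 gives C(9,3) = 84; x_3 ≥ 5 gives C(8,3) = 56; x_4 ≥ 7 gives C(6,3) = 20. Together 244.
Add back pairs where two caps are both exceeded: 10 + 4 + 0 + 4 + 0 + 0 = 18.
By inclusion–exclusion the count is 286 − 244 + 18 = 60.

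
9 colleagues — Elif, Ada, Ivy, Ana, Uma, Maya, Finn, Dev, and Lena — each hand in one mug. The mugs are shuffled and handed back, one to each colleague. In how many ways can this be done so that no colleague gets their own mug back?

133496

This is the derangement count D_9: permutations of 9 items with no fixed point.
By inclusion–exclusion this is Σ_{j=0}^{9} (−1)^j C(9,j)·(9−j)!.
Computing: 362880 − 362880 + 181440 − 60480 + 15120 − 3024 + 504 − 72 + 9 − 1 = 133496.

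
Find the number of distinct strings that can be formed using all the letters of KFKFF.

10

Letter multiplicities in KFKFF: F×3, K×2.
The number of distinct arrangements is 5!/(3!·2!) = 120/12 = 10.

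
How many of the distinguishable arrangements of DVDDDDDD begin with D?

7

Fix D in the first position and arrange the remaining 7 letters.
Those 7 letters have D appearing 6 times, giving (7)!/(6!) = 7.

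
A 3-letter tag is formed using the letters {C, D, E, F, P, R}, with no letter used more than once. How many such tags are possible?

120

Choose and order 3 of the 6 symbols: the first letter has 6 options, the next 5, then 4.
That product is 6 × 5 × 4 = 120.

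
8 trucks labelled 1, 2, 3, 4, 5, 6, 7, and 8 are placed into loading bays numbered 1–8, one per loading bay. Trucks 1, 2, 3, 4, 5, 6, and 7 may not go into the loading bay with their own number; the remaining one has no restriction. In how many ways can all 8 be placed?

Let Aᵢ (for 1 ≤ i ≤ 7) be the placements that put truck i in its forbidden loading bay. Any j of these fix j positions, leaving (8−j)! ways to fill the rest, and there are C(7,j) ways to pick which j.
By inclusion–exclusion, the number of valid placements is Σ_{j=0}^{7} (−1)^j C(7,j)·(8−j)!.
Computing: 40320 − 35280 + 15120 − 4200 + 840 − 126 + 14 − 1 = 16687.

16687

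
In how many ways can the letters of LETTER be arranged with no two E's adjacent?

120

Total arrangements of LETTER: 6!/(2!·2!) = 180.
Arrangements with the E's together: treat EE as one letter, giving (5)!/(2!) = 60.
Subtracting, 180 − 60 = 120 arrangements keep the E's apart.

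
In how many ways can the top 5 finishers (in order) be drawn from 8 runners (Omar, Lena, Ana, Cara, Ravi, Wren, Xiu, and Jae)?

This is an ordered selection of 5 from 8: P(8,5).
That gives 8 × 7 × 6 × 5 × 4 = 6720.

6720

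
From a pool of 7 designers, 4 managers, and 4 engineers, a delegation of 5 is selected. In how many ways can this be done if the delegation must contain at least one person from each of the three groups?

2044

Total 5-person selections from all 15: C(15,5) = 3003.
Selections missing a whole group: no designers → C(8,5) = 56; no managers → C(11,5) = 462; no engineers → C(11,5) = 462.
Add back selections omitting two groups (i.e. drawn from a single group): C(7,5) + C(4,5) + C(4,5) = 21.
By inclusion–exclusion: 3003 − 980 + 21 = 2044.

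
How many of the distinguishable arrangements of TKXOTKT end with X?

With the last slot taken by X, it remains to arrange the other 6 letters (TKOTKT).
Those 6 letters have K appearing twice and T appearing 3 times, giving (6)!/(3!·2!) = 60.

60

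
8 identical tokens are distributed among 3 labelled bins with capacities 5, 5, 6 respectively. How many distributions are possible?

By stars and bars, unrestricted non-negative solutions to x_1+…+x_3 = 8 number C(8+2,2) = 45.
Subtract solutions that violate a single cap (substitute x_i' = x_i − (cap_i+1)): x_1 ≥ 6 gives C(4,2) = 6; x_2 ≥ 6 gives C(4,2) = 6; x_3 ≥ 7 gives C(3,2) = 3. Together 15.
No two caps can be exceeded simultaneously, so the pair terms are all 0.
By inclusion–exclusion the count is 45 − 15 + 0 = 30.

30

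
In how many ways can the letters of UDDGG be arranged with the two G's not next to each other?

18

Total arrangements of UDDGG: 5!/(2!·2!) = 30.
If the two G's are adjacent, glue them into one block, leaving 4 items to arrange: (4)!/(2!) = 12 ways.
Subtracting, 30 − 12 = 18 arrangements keep the G's apart.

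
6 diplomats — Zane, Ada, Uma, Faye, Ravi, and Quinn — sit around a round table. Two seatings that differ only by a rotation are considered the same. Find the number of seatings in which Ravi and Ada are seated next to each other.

Glue Ravi and Ada into a block (2 internal orders). Seating 5 units around a circle gives (4)! arrangements.
So 2 × (4)! = 2 × 24 = 48.

48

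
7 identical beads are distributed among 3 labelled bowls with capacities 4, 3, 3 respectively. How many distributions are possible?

By stars and bars, unrestricted non-negative solutions to x_1+…+x_3 = 7 number C(7+2,2) = 36.
Subtract solutions that violate a single cap (substitute x_i' = x_i − (cap_i+1)): x_1 ≥ 5 gives C(4,2) = 6; x_2 ≥ 4 gives C(5,2) = 10; x_3 ≥ 4 gives C(5,2) = 10. Together 26.
No two caps can be exceeded simultaneously, so the pair terms are all 0.
By inclusion–exclusion the count is 36 − 26 + 0 = 10.

10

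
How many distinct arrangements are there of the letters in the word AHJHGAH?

420

AHJHGAH has 7 letters with A appearing twice and H appearing 3 times.
So there are 7! / (3!·2!) = 420 distinguishable arrangements.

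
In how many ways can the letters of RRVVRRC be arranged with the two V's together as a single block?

Treat the 2 copies of V as a single block. The multiset to arrange is then {VV, C, R, R, R, R}, 6 items in all.
That gives (6)!/(4!) = 30 arrangements.

30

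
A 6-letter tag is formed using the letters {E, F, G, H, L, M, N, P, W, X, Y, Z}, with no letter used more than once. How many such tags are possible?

This is a permutation of 6 out of 12: P(12,6) = 12!/6!.
12 × 11 × 10 × 9 × 8 × 7 = 665280.

665280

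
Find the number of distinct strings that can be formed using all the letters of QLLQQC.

60

The 6 letters of QLLQQC have repeats: L appearing twice and Q appearing 3 times.
The number of distinct arrangements is 6!/(3!·2!) = 720/12 = 60.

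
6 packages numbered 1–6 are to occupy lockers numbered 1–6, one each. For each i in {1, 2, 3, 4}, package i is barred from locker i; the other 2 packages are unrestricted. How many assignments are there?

362

Let Aᵢ (for 1 ≤ i ≤ 4) be the placements that put package i in its forbidden locker. Any j of these fix j positions, leaving (6−j)! ways to fill the rest, and there are C(4,j) ways to pick which j.
By inclusion–exclusion, the number of valid placements is Σ_{j=0}^{4} (−1)^j C(4,j)·(6−j)!.
Computing: 720 − 480 + 144 − 24 + 2 = 362.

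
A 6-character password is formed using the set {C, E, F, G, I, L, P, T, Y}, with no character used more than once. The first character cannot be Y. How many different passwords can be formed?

The first character has 9−1 = 8 choices (anything except Y).
The remaining 5 characters are filled from the other 8 symbols without repetition: 8 × 7 × 6 × 5 × 4 = 6720.
Total: 8 × 6720 = 53760.

53760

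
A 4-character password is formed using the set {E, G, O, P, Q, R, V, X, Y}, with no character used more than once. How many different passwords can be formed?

3024

This is a permutation of 4 out of 9: P(9,4) = 9!/5!.
That product is 9 × 8 × 7 × 6 = 3024.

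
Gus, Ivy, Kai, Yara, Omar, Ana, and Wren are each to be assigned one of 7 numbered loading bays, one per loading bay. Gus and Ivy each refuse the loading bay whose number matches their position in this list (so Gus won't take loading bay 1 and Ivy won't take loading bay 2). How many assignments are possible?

Let Aᵢ (for i ∈ {1, 2}) be the placements that put person i in their forbidden loading bay. Any j of these fix j positions, leaving (7−j)! ways to fill the rest, and there are C(2,j) ways to pick which j.
By inclusion–exclusion, the number of valid placements is Σ_{j=0}^{2} (−1)^j C(2,j)·(7−j)!.
Computing: 5040 − 1440 + 120 = 3720.

3720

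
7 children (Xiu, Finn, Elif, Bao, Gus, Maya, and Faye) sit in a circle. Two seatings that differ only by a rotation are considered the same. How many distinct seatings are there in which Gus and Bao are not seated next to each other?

Without the restriction there are (6)! = 720 seatings.
Seatings with Gus beside Bao: treat them as a block with 2 internal orders, giving 2 × (5)! = 240.
Subtracting, 720 − 240 = 480.

480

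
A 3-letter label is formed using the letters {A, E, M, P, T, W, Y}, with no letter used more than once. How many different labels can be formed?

Choose and order 3 of the 7 symbols: the first letter has 7 options, the next 6, then 5.
That product is 7 × 6 × 5 = 210.

210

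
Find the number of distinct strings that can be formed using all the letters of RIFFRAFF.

840

The 8 letters of RIFFRAFF have repeats: F appearing 4 times and R appearing twice.
The number of distinct arrangements is 8!/(4!·2!) = 40320/48 = 840.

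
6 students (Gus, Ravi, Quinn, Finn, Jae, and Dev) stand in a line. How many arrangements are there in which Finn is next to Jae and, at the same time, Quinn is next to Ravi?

Treat {Finn,Jae} as one block (2 orders) and {Quinn,Ravi} as another (2 orders).
That leaves 4 units to arrange: 2 × 2 × 4! = 4 × 24 = 96.

96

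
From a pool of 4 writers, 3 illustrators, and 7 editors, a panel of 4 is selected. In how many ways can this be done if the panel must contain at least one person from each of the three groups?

462

Unrestricted: C(14,4) = 1001 ways to pick any 4 of the 14.
Selections missing a whole group: no writers → C(10,4) = 210; no illustrators → C(11,4) = 330; no editors → C(7,4) = 35.
Add back selections omitting two groups (i.e. drawn from a single group): C(4,4) + C(3,4) + C(7,4) = 36.
By inclusion–exclusion: 1001 − 575 + 36 = 462.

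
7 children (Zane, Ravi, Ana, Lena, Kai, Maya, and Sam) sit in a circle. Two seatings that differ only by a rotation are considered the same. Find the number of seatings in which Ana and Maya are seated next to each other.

Glue Ana and Maya into a block (2 internal orders). Seating 6 units around a circle gives (5)! arrangements.
So 2 × (5)! = 2 × 120 = 240.

240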